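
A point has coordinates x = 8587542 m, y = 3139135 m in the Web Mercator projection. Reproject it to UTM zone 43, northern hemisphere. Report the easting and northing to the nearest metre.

Web Mercator inverse (R = 6378137 m) → φ = 27.12529945°, λ = 77.14320232°.
UTM 43N forward: E = 712431.186 m, N = 3002125.469 m.

E 712431 m, N 3002125 m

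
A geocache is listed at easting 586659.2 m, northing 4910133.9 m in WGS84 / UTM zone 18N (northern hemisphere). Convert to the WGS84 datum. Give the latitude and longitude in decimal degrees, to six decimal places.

lat 44.339300°, lon -73.912900°

Zone 18N: λ₀ = -75°, k₀ = 0.9996, false easting 500000 m.
Meridian distance M = (N − FN)/k₀ = 4912098.7 m.
Inverse transverse Mercator on WGS84 gives φ = 44.33930015°, λ = -73.91289967°.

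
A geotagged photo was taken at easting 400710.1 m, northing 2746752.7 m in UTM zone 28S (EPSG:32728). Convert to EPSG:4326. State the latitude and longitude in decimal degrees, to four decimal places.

Zone 28S: λ₀ = -15°, k₀ = 0.9996, false easting 500000 m, false northing 10000000 m.
Meridian distance M = (N − FN)/k₀ = -7256149.8 m.
Inverse transverse Mercator on WGS84 gives φ = -65.38679999°, λ = -17.13679900°.

lat -65.3868°, lon -17.1368°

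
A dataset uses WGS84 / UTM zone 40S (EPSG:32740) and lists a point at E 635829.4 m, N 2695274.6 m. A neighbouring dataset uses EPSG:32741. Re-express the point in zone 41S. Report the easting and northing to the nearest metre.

E 361834 m, N 2695163 m

UTM 40S → geographic: φ = -65.83489999°, λ = 59.97440003°.
UTM 41S (λ₀ = 63°) forward: E = 361833.929 m, N = 2695162.871 m.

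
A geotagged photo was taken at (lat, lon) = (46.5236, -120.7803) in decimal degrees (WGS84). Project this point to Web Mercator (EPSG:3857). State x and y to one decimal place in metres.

Web Mercator is spherical with R = a = 6378137 m.
x = R·λ = 6378137 × -2.108013907 = -13445201.494 m.
y = R·ln tan(π/4 + φ/2) = 6378137 × 0.919493766 = 5864657.209 m.

x -13445201.5 m, y 5864657.2 m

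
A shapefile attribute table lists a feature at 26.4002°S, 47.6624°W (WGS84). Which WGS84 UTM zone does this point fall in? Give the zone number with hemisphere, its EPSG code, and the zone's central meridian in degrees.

Zone 23S (EPSG:32723), central meridian -45°

UTM zone = ⌊(λ + 180)/6⌋ + 1; -47.6624° ∈ [-48°, -42°) → zone 23.
Hemisphere: S (φ < 0).
Central meridian λ₀ = 6×23 − 183 = -45°.
EPSG code: 32723.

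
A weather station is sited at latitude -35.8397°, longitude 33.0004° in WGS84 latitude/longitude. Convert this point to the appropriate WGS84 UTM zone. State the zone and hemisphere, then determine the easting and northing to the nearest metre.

Zone 36S: E 500036 m, N 6033831 m

Longitude 33.0004° lies in the 6° band [30°, 36°), giving zone 36; latitude is south of the equator, so 36S.
Zone 36 central meridian λ₀ = 6×36 − 183 = 33°; Δλ = +0.0004°.
Transverse Mercator on WGS84 with k₀ = 0.9996 gives E = 500036.124 m, N = 6033830.922 m.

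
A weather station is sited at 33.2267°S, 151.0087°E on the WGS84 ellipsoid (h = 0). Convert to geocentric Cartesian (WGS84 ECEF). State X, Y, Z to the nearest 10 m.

WGS84: a = 6378137 m, e² = 0.006694380; N(φ) = a/√(1−e²sin²φ) = 6384556.723 m.
X = (N+h)·cosφ·cosλ = -4671509.142 m; Y = (N+h)·cosφ·sinλ = 2588532.590 m; Z = (N(1−e²)+h)·sinφ = -3475017.769 m.

X -4671510 m, Y 2588530 m, Z -3475020 m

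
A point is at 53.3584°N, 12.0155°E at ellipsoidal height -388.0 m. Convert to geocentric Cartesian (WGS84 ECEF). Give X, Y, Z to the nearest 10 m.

X 3730950 m, Y 794090 m, Z 5094140 m

WGS84: a = 6378137 m, e² = 0.006694380; N(φ) = a/√(1−e²sin²φ) = 6391926.412 m.
X = (N+h)·cosφ·cosλ = 3730947.685 m; Y = (N+h)·cosφ·sinλ = 794092.392 m; Z = (N(1−e²)+h)·sinφ = 5094136.510 m.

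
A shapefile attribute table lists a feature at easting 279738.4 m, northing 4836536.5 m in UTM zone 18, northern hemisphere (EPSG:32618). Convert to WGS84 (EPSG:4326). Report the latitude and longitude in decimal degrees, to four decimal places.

lat 43.6492°, lon -77.7312°

Zone 18N: λ₀ = -75°, k₀ = 0.9996, false easting 500000 m.
Meridian distance M = (N − FN)/k₀ = 4838471.9 m.
Inverse transverse Mercator on WGS84 gives φ = 43.64920023°, λ = -77.73119964°.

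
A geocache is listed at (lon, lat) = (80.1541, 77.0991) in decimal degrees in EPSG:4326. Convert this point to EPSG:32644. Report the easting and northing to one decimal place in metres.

Zone 44 central meridian λ₀ = 6×44 − 183 = 81°; Δλ = -0.8459°.
Transverse Mercator on WGS84 with k₀ = 0.9996 gives E = 478918.118 m, N = 8557983.692 m.

E 478918.1 m, N 8557983.7 m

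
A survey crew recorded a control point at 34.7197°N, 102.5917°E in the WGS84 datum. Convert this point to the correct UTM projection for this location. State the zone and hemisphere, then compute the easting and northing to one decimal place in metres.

Zone 48N: E 279468.9 m, N 3844600.3 m

Longitude 102.5917° lies in the 6° band [102°, 108°), giving zone 48; latitude is north of the equator, so 48N.
Zone 48 central meridian λ₀ = 6×48 − 183 = 105°; Δλ = -2.4083°.
Transverse Mercator on WGS84 with k₀ = 0.9996 gives E = 279468.876 m, N = 3844600.288 m.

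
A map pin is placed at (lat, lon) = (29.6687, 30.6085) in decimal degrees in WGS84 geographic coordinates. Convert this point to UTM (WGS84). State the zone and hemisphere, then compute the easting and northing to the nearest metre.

Zone 36N: E 268549 m, N 3284467 m

Longitude 30.6085° lies in the 6° band [30°, 36°), giving zone 36; latitude is north of the equator, so 36N.
Zone 36 central meridian λ₀ = 6×36 − 183 = 33°; Δλ = -2.3915°.
Transverse Mercator on WGS84 with k₀ = 0.9996 gives E = 268548.551 m, N = 3284467.373 m.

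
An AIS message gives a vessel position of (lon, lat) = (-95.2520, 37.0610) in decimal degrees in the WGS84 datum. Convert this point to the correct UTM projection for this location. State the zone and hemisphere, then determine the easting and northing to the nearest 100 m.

Longitude -95.2520° lies in the 6° band [-96°, -90°), giving zone 15; latitude is north of the equator, so 15N.
Zone 15 central meridian λ₀ = 6×15 − 183 = -93°; Δλ = -2.2520°.
Transverse Mercator on WGS84 with k₀ = 0.9996 gives E = 299771.841 m, N = 4104011.500 m.

Zone 15N: E 299800 m, N 4104000 m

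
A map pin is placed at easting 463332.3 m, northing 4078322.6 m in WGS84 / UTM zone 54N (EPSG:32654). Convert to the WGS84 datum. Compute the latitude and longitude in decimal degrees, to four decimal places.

Zone 54N: λ₀ = 141°, k₀ = 0.9996, false easting 500000 m.
Meridian distance M = (N − FN)/k₀ = 4079954.6 m.
Inverse transverse Mercator on WGS84 gives φ = 36.85009985°, λ = 140.58869954°.

lat 36.8501°, lon 140.5887°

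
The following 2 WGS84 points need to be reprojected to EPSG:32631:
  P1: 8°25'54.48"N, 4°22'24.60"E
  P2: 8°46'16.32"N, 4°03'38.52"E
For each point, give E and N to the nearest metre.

P1: E 651209 m, N 932300 m; P2: E 616664 m, N 969722 m

UTM zone 31N: λ₀ = 3°, k₀ = 0.9996.
P1 (8.4318°, 4.3735°) → (651209.006, 932300.310) m.
P2 (8.7712°, 4.0607°) → (616664.495, 969721.528) m.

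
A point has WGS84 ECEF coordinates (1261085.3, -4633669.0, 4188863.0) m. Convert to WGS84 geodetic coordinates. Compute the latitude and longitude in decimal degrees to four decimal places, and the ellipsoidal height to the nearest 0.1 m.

lat 41.2881°, lon -74.7753°, h 3554.5 m

λ = atan2(Y, X) = -74.77529963°; p = √(X²+Y²) = 4802210.4 m.
Bowring's method on WGS84 (a = 6378137 m, b = 6356752.314 m) gives φ = 41.28809982°, h = 3554.514 m.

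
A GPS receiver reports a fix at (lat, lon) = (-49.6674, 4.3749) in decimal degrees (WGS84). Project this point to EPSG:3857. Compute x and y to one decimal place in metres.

Web Mercator is spherical with R = a = 6378137 m.
x = R·λ = 6378137 × 0.076356409 = 487011.640 m.
y = R·ln tan(π/4 + φ/2) = 6378137 × -1.001683311 = -6388873.388 m.

x 487011.6 m, y -6388873.4 m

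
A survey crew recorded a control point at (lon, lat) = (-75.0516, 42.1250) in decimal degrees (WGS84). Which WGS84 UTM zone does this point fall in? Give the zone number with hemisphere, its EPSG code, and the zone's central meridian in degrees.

UTM zone = ⌊(λ + 180)/6⌋ + 1; -75.0516° ∈ [-78°, -72°) → zone 18.
Hemisphere: N (φ ≥ 0).
Central meridian λ₀ = 6×18 − 183 = -75°.
EPSG code: 32618.

Zone 18N (EPSG:32618), central meridian -75°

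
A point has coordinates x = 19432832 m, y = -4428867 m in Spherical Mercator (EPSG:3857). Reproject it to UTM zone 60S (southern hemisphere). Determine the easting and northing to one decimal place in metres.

E 283392.8 m, N 5910518.3 m

Web Mercator inverse (R = 6378137 m) → φ = -36.92650157°, λ = 174.56809999°.
UTM 60S forward: E = 283392.758 m, N = 5910518.267 m.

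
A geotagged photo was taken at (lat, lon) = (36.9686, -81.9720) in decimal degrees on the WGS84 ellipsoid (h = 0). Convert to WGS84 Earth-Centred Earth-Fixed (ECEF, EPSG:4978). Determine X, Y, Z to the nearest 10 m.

X 712540 m, Y -5052090 m, Z 3814610 m

WGS84: a = 6378137 m, e² = 0.006694380; N(φ) = a/√(1−e²sin²φ) = 6385871.953 m.
X = (N+h)·cosφ·cosλ = 712542.617 m; Y = (N+h)·cosφ·sinλ = -5052088.698 m; Z = (N(1−e²)+h)·sinφ = 3814609.590 m.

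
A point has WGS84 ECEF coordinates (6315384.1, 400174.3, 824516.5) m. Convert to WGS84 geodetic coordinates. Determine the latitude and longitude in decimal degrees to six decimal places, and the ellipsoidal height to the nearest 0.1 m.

λ = atan2(Y, X) = 3.62569959°; p = √(X²+Y²) = 6328049.9 m.
Bowring's method on WGS84 (a = 6378137 m, b = 6356752.314 m) gives φ = 7.47299976°, h = 3761.012 m.

lat 7.473000°, lon 3.625700°, h 3761.0 m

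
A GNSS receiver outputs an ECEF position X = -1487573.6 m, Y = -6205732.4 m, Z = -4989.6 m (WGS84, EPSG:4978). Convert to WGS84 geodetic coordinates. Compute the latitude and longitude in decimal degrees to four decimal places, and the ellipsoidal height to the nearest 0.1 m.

lat -0.0451°, lon -103.4800°, h 3400.0 m

λ = atan2(Y, X) = -103.47999947°; p = √(X²+Y²) = 6381535.1 m.
Bowring's method on WGS84 (a = 6378137 m, b = 6356752.314 m) gives φ = -0.04510022°, h = 3400.033 m.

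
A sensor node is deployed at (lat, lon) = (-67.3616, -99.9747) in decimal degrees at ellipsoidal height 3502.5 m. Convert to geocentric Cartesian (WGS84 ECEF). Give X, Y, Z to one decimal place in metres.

WGS84: a = 6378137 m, e² = 0.006694380; N(φ) = a/√(1−e²sin²φ) = 6396400.970 m.
X = (N+h)·cosφ·cosλ = -426695.776 m; Y = (N+h)·cosφ·sinλ = -2426176.185 m; Z = (N(1−e²)+h)·sinφ = -5867285.836 m.

X -426695.8 m, Y -2426176.2 m, Z -5867285.8 m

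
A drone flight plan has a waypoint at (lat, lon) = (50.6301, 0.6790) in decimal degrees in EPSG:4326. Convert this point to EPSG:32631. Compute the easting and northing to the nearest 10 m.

E 335850 m, N 5611260 m

Zone 31 central meridian λ₀ = 6×31 − 183 = 3°; Δλ = -2.3210°.
Transverse Mercator on WGS84 with k₀ = 0.9996 gives E = 335853.558 m, N = 5611262.783 m.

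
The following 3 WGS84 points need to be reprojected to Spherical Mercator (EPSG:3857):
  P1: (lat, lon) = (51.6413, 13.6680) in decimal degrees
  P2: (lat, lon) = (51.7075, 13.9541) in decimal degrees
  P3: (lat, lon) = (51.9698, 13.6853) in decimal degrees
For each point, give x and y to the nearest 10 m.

Web Mercator: x = R·λ, y = R·ln tan(π/4+φ/2), R = 6378137 m.
P1 (51.6413°, 13.6680°) → (1521514.800, 6735525.949) m.
P2 (51.7075°, 13.9541°) → (1553363.306, 6747409.516) m.
P3 (51.9698°, 13.6853°) → (1523440.627, 6794666.748) m.

P1: x 1521510 m, y 6735530 m; P2: x 1553360 m, y 6747410 m; P3: x 1523440 m, y 6794670 m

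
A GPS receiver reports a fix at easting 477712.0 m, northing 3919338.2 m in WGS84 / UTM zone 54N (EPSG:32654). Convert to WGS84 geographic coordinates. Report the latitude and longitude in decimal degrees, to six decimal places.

Zone 54N: λ₀ = 141°, k₀ = 0.9996, false easting 500000 m.
Meridian distance M = (N − FN)/k₀ = 3920906.6 m.
Inverse transverse Mercator on WGS84 gives φ = 35.41719976°, λ = 140.75450005°.

lat 35.417200°, lon 140.754500°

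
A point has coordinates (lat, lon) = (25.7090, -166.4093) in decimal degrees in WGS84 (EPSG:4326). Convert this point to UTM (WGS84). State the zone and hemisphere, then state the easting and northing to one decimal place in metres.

Zone 3N: E 358605.9 m, N 2844212.5 m

Longitude -166.4093° lies in the 6° band [-168°, -162°), giving zone 3; latitude is north of the equator, so 3N.
Zone 3 central meridian λ₀ = 6×3 − 183 = -165°; Δλ = -1.4093°.
Transverse Mercator on WGS84 with k₀ = 0.9996 gives E = 358605.922 m, N = 2844212.525 m.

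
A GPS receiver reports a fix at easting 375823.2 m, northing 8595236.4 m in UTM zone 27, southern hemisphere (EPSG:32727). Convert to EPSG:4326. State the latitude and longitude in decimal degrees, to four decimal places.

lat -12.7048°, lon -22.1437°

Zone 27S: λ₀ = -21°, k₀ = 0.9996, false easting 500000 m, false northing 10000000 m.
Meridian distance M = (N − FN)/k₀ = -1405325.7 m.
Inverse transverse Mercator on WGS84 gives φ = -12.70479971°, λ = -22.14369969°.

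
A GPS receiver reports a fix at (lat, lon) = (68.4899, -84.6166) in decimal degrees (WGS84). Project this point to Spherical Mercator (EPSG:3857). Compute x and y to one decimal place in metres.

x -9419476.8 m, y 10594142.2 m

Web Mercator is spherical with R = a = 6378137 m.
x = R·λ = 6378137 × -1.476838272 = -9419476.825 m.
y = R·ln tan(π/4 + φ/2) = 6378137 × 1.661008878 = 10594142.183 m.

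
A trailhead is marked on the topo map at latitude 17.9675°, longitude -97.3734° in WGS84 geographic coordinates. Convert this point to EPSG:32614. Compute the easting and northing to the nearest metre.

Zone 14 central meridian λ₀ = 6×14 − 183 = -99°; Δλ = +1.6266°.
Transverse Mercator on WGS84 with k₀ = 0.9996 gives E = 672246.518 m, N = 1987344.246 m.

E 672247 m, N 1987344 m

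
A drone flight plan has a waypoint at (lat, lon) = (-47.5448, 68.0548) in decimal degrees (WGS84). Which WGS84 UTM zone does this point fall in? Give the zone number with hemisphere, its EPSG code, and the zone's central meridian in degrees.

Zone 42S (EPSG:32742), central meridian 69°

UTM zone = ⌊(λ + 180)/6⌋ + 1; 68.0548° ∈ [66°, 72°) → zone 42.
Hemisphere: S (φ < 0).
Central meridian λ₀ = 6×42 − 183 = 69°.
EPSG code: 32742.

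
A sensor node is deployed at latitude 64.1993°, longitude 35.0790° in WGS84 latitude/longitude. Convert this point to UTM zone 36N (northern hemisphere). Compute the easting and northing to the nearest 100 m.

Zone 36 central meridian λ₀ = 6×36 − 183 = 33°; Δλ = +2.0790°.
Transverse Mercator on WGS84 with k₀ = 0.9996 gives E = 600949.728 m, N = 7120872.191 m.

E 600900 m, N 7120900 m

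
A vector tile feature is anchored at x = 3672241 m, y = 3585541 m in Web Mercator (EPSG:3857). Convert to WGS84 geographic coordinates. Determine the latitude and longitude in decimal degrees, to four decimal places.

lat 30.6358°, lon 32.9883°

R = 6378137 m. λ = x/R = 32.98830217°.
φ = 2·arctan(exp(y/R)) − 90° = 2·arctan(1.75446) − 90° = 30.63580295°.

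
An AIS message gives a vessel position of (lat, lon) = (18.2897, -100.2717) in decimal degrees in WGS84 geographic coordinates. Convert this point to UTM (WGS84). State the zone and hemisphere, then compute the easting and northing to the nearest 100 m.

Zone 14N: E 365600 m, N 2022700 m

Longitude -100.2717° lies in the 6° band [-102°, -96°), giving zone 14; latitude is north of the equator, so 14N.
Zone 14 central meridian λ₀ = 6×14 − 183 = -99°; Δλ = -1.2717°.
Transverse Mercator on WGS84 with k₀ = 0.9996 gives E = 365587.127 m, N = 2022705.479 m.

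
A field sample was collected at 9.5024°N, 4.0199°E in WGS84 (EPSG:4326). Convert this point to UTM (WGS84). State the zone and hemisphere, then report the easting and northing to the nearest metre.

Longitude 4.0199° lies in the 6° band [0°, 6°), giving zone 31; latitude is north of the equator, so 31N.
Zone 31 central meridian λ₀ = 6×31 − 183 = 3°; Δλ = +1.0199°.
Transverse Mercator on WGS84 with k₀ = 0.9996 gives E = 611947.952 m, N = 1050561.393 m.

Zone 31N: E 611948 m, N 1050561 m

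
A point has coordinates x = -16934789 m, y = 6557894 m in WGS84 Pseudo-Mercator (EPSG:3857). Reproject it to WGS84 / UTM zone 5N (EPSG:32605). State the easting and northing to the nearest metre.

E 561674 m, N 5610178 m

Web Mercator inverse (R = 6378137 m) → φ = 50.64019795°, λ = -152.12779792°.
UTM 5N forward: E = 561673.733 m, N = 5610177.742 m.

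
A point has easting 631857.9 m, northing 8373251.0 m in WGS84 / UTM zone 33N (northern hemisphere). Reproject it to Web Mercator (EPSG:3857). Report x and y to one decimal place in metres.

Unproject from UTM 33N (λ₀ = 15°) → φ = 75.39810026°, λ = 19.69020042°.
Web Mercator (R = 6378137 m): x = 2191903.084 m, y = 13105728.790 m.

x 2191903.1 m, y 13105728.8 m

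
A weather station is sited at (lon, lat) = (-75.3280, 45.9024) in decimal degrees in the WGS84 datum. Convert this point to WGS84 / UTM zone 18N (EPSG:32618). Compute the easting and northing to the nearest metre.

E 474558 m, N 5083256 m

Zone 18 central meridian λ₀ = 6×18 − 183 = -75°; Δλ = -0.3280°.
Transverse Mercator on WGS84 with k₀ = 0.9996 gives E = 474557.587 m, N = 5083255.856 m.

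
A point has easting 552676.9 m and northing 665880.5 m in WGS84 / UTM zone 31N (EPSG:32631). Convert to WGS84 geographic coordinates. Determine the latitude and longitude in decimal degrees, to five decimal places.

Zone 31N: λ₀ = 3°, k₀ = 0.9996, false easting 500000 m.
Meridian distance M = (N − FN)/k₀ = 666147.0 m.
Inverse transverse Mercator on WGS84 gives φ = 6.02399960°, λ = 3.47599965°.

lat 6.02400°, lon 3.47600°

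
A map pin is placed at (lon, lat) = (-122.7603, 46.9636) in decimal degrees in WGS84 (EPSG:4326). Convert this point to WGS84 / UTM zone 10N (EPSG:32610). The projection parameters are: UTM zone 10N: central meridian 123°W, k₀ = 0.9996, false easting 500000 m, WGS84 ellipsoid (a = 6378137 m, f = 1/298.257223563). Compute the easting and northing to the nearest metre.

E 518236 m, N 5201147 m

Zone 10 central meridian λ₀ = 6×10 − 183 = -123°; Δλ = +0.2397°.
Transverse Mercator on WGS84 with k₀ = 0.9996 gives E = 518235.700 m, N = 5201147.004 m.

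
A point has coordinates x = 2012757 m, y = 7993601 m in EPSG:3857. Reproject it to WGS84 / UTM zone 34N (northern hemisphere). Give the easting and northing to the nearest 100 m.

E 328100 m, N 6446300 m

Web Mercator inverse (R = 6378137 m) → φ = 58.12489991°, λ = 18.08090376°.
UTM 34N forward: E = 328088.636 m, N = 6446335.917 m.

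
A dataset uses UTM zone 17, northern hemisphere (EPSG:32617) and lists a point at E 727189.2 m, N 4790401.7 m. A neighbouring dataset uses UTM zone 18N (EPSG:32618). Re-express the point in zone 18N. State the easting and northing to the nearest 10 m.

UTM 17N → geographic: φ = 43.23219998°, λ = -78.20219966°.
UTM 18N (λ₀ = -75°) forward: E = 239970.435 m, N = 4791580.584 m.

E 239970 m, N 4791580 m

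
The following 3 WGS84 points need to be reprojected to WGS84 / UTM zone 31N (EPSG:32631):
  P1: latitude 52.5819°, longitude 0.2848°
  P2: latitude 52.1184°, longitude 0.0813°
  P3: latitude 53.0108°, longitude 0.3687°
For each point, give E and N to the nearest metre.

P1: E 316045 m, N 5829225 m; P2: E 300180 m, N 5778226 m; P3: E 323474 m, N 5876711 m

UTM zone 31N: λ₀ = 3°, k₀ = 0.9996.
P1 (52.5819°, 0.2848°) → (316044.554, 5829224.945) m.
P2 (52.1184°, 0.0813°) → (300179.916, 5778225.716) m.
P3 (53.0108°, 0.3687°) → (323473.640, 5876710.632) m.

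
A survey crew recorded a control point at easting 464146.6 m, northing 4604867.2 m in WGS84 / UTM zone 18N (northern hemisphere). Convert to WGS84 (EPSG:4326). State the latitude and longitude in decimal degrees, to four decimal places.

lat 41.5947°, lon -75.4302°

Zone 18N: λ₀ = -75°, k₀ = 0.9996, false easting 500000 m.
Meridian distance M = (N − FN)/k₀ = 4606709.9 m.
Inverse transverse Mercator on WGS84 gives φ = 41.59470018°, λ = -75.43020038°.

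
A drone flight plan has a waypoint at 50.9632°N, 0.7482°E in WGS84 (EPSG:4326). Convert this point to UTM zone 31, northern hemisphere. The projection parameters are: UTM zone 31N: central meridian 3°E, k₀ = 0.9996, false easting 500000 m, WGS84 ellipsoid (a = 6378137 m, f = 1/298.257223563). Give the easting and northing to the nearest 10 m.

Zone 31 central meridian λ₀ = 6×31 − 183 = 3°; Δλ = -2.2518°.
Transverse Mercator on WGS84 with k₀ = 0.9996 gives E = 341875.520 m, N = 5648146.693 m.

E 341880 m, N 5648150 m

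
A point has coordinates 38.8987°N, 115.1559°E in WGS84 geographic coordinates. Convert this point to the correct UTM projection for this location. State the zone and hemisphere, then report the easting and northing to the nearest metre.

Longitude 115.1559° lies in the 6° band [114°, 120°), giving zone 50; latitude is north of the equator, so 50N.
Zone 50 central meridian λ₀ = 6×50 − 183 = 117°; Δλ = -1.8441°.
Transverse Mercator on WGS84 with k₀ = 0.9996 gives E = 340082.803 m, N = 4307151.650 m.

Zone 50N: E 340083 m, N 4307152 m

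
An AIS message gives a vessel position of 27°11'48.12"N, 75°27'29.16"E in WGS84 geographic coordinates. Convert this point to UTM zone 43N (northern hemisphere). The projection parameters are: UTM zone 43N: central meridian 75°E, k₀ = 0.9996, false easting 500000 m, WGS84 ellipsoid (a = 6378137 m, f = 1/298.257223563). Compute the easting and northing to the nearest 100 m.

Zone 43 central meridian λ₀ = 6×43 − 183 = 75°; Δλ = +0.4581°.
Transverse Mercator on WGS84 with k₀ = 0.9996 gives E = 545371.414 m, N = 3008304.782 m.

E 545400 m, N 3008300 m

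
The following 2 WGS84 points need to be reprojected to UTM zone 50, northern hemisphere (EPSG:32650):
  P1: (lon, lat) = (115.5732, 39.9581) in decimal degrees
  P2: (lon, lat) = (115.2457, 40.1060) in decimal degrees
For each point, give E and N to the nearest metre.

P1: E 378132 m, N 4424081 m; P2: E 350481 m, N 4440997 m

UTM zone 50N: λ₀ = 117°, k₀ = 0.9996.
P1 (39.9581°, 115.5732°) → (378132.140, 4424081.370) m.
P2 (40.1060°, 115.2457°) → (350481.261, 4440997.128) m.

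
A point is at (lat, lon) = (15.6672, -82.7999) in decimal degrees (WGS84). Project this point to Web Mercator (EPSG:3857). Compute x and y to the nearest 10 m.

x -9217240 m, y 1766210 m

Web Mercator is spherical with R = a = 6378137 m.
x = R·λ = 6378137 × -1.445130875 = -9217242.706 m.
y = R·ln tan(π/4 + φ/2) = 6378137 × 0.276916991 = 1766214.505 m.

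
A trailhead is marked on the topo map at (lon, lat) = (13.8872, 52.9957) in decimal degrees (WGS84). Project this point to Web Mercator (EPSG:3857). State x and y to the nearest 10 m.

x 1545920 m, y 6982200 m

Web Mercator is spherical with R = a = 6378137 m.
x = R·λ = 6378137 × 0.242377364 = 1545916.033 m.
y = R·ln tan(π/4 + φ/2) = 6378137 × 1.094708780 = 6982202.576 m.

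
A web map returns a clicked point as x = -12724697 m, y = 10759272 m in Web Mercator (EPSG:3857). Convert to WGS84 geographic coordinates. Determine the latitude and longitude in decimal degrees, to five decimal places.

R = 6378137 m. λ = x/R = -114.30789801°.
φ = 2·arctan(exp(y/R)) − 90° = 2·arctan(5.40270) − 90° = 69.02730008°.

lat 69.02730°, lon -114.30790°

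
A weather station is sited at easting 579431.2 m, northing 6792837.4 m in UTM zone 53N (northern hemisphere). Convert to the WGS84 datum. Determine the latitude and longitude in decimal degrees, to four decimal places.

lat 61.2617°, lon 136.4809°

Zone 53N: λ₀ = 135°, k₀ = 0.9996, false easting 500000 m.
Meridian distance M = (N − FN)/k₀ = 6795555.6 m.
Inverse transverse Mercator on WGS84 gives φ = 61.26170002°, λ = 136.48090059°.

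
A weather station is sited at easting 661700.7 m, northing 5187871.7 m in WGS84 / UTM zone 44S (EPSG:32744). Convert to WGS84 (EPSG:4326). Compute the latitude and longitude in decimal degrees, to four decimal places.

Zone 44S: λ₀ = 81°, k₀ = 0.9996, false easting 500000 m, false northing 10000000 m.
Meridian distance M = (N − FN)/k₀ = -4814053.9 m.
Inverse transverse Mercator on WGS84 gives φ = -43.44460042°, λ = 82.99830015°.

lat -43.4446°, lon 82.9983°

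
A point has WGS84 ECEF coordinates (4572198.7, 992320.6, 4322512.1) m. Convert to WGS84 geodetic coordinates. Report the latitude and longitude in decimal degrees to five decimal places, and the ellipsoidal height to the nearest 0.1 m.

lat 42.92610°, lon 12.24520°, h 1494.9 m

λ = atan2(Y, X) = 12.24520047°; p = √(X²+Y²) = 4678643.1 m.
Bowring's method on WGS84 (a = 6378137 m, b = 6356752.314 m) gives φ = 42.92610004°, h = 1494.949 m.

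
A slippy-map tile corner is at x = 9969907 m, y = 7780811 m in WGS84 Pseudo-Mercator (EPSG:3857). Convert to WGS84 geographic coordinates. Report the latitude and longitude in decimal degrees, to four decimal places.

lat 57.1011°, lon 89.5612°

R = 6378137 m. λ = x/R = 89.56119839°.
φ = 2·arctan(exp(y/R)) − 90° = 2·arctan(3.38691) − 90° = 57.10110112°.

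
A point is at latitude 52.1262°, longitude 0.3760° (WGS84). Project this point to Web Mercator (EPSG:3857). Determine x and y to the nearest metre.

Web Mercator is spherical with R = a = 6378137 m.
x = R·λ = 6378137 × 0.006562438 = 41856.129 m.
y = R·ln tan(π/4 + φ/2) = 6378137 × 1.069744390 = 6822976.277 m.

x 41856 m, y 6822976 m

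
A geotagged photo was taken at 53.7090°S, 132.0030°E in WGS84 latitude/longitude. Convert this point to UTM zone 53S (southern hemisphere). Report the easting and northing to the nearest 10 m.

Zone 53 central meridian λ₀ = 6×53 − 183 = 135°; Δλ = -2.9970°.
Transverse Mercator on WGS84 with k₀ = 0.9996 gives E = 302207.441 m, N = 4044683.162 m.

E 302210 m, N 4044680 m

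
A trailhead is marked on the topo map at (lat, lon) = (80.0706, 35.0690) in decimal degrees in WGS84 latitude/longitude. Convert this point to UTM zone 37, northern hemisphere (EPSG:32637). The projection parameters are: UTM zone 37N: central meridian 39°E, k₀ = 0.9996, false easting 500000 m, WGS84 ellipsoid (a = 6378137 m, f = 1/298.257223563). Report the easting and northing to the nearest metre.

E 424383 m, N 8892022 m

Zone 37 central meridian λ₀ = 6×37 − 183 = 39°; Δλ = -3.9310°.
Transverse Mercator on WGS84 with k₀ = 0.9996 gives E = 424383.020 m, N = 8892022.077 m.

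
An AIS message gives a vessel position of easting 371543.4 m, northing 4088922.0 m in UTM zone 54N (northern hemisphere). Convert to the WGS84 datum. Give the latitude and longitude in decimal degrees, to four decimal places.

lat 36.9376°, lon 139.5575°

Zone 54N: λ₀ = 141°, k₀ = 0.9996, false easting 500000 m.
Meridian distance M = (N − FN)/k₀ = 4090558.2 m.
Inverse transverse Mercator on WGS84 gives φ = 36.93759964°, λ = 139.55749987°.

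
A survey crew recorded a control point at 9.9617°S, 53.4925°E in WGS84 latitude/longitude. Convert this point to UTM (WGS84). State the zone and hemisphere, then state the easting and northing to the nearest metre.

Longitude 53.4925° lies in the 6° band [48°, 54°), giving zone 39; latitude is south of the equator, so 39S.
Zone 39 central meridian λ₀ = 6×39 − 183 = 51°; Δλ = +2.4925°.
Transverse Mercator on WGS84 with k₀ = 0.9996 gives E = 773280.326 m, N = 8897793.322 m.

Zone 39S: E 773280 m, N 8897793 m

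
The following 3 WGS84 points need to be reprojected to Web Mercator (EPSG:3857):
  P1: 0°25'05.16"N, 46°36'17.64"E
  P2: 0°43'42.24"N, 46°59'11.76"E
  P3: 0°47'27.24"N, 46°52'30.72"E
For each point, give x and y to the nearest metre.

Web Mercator: x = R·λ, y = R·ln tan(π/4+φ/2), R = 6378137 m.
P1 (0.4181°, 46.6049°) → (5188033.736, 46543.092) m.
P2 (0.7284°, 46.9866°) → (5230524.386, 81087.301) m.
P3 (0.7909°, 46.8752°) → (5218123.395, 88045.381) m.

P1: x 5188034 m, y 46543 m; P2: x 5230524 m, y 81087 m; P3: x 5218123 m, y 88045 m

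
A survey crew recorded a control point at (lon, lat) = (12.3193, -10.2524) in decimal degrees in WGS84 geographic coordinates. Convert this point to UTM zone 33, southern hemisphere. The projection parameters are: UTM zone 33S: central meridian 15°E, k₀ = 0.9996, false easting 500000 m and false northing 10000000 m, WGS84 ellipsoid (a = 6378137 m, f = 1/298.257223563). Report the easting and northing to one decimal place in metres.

E 206335.8 m, N 8865457.7 m

Zone 33 central meridian λ₀ = 6×33 − 183 = 15°; Δλ = -2.6807°.
Transverse Mercator on WGS84 with k₀ = 0.9996 gives E = 206335.834 m, N = 8865457.671 m.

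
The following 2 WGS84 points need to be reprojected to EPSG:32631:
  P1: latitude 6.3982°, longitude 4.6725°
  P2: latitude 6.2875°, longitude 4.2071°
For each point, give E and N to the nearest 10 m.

P1: E 684980 m, N 707520 m; P2: E 633530 m, N 695140 m

UTM zone 31N: λ₀ = 3°, k₀ = 0.9996.
P1 (6.3982°, 4.6725°) → (684981.671, 707523.719) m.
P2 (6.2875°, 4.2071°) → (633527.122, 695139.672) m.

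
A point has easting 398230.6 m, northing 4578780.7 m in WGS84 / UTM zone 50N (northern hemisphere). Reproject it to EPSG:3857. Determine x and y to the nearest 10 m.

Unproject from UTM 50N (λ₀ = 117°) → φ = 41.35410028°, λ = 115.78339953°.
Web Mercator (R = 6378137 m): x = 12888949.078 m, y = 5064712.513 m.

x 12888950 m, y 5064710 m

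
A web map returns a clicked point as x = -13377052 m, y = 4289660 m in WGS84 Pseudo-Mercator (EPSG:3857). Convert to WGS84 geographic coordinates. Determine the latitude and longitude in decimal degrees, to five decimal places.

R = 6378137 m. λ = x/R = -120.16810268°.
φ = 2·arctan(exp(y/R)) − 90° = 2·arctan(1.95924) − 90° = 35.92029775°.

lat 35.92030°, lon -120.16810°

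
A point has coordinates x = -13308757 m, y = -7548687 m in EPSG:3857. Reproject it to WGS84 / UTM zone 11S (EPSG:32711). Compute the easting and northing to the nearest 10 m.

E 340490 m, N 3796420 m

Web Mercator inverse (R = 6378137 m) → φ = -55.95109899°, λ = -119.55459826°.
UTM 11S forward: E = 340493.869 m, N = 3796415.883 m.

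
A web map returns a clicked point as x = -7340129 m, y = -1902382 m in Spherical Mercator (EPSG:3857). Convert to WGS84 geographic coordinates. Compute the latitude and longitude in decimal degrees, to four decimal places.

lat -16.8415°, lon -65.9375°

R = 6378137 m. λ = x/R = -65.93750068°.
φ = 2·arctan(exp(y/R)) − 90° = 2·arctan(0.74210) − 90° = -16.84149584°.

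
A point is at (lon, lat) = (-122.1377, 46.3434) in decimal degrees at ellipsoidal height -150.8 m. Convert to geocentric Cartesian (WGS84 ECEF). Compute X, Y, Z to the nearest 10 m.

X -2346290 m, Y -3734840 m, Z 4591570 m

WGS84: a = 6378137 m, e² = 0.006694380; N(φ) = a/√(1−e²sin²φ) = 6389341.250 m.
X = (N+h)·cosφ·cosλ = -2346286.620 m; Y = (N+h)·cosφ·sinλ = -3734839.963 m; Z = (N(1−e²)+h)·sinφ = 4591571.464 m.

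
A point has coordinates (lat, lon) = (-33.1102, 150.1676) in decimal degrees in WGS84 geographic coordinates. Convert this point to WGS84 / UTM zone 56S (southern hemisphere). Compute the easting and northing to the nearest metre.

Zone 56 central meridian λ₀ = 6×56 − 183 = 153°; Δλ = -2.8324°.
Transverse Mercator on WGS84 with k₀ = 0.9996 gives E = 235694.668 m, N = 6332925.782 m.

E 235695 m, N 6332926 m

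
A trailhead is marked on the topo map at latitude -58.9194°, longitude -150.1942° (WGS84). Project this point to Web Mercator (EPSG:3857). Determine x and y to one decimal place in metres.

x -16719541.9 m, y -8162986.5 m

Web Mercator is spherical with R = a = 6378137 m.
x = R·λ = 6378137 × -2.621383307 = -16719541.864 m.
y = R·ln tan(π/4 + φ/2) = 6378137 × -1.279838688 = -8162986.488 m.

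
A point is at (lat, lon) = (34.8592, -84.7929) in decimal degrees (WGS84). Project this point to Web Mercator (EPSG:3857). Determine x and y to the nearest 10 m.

Web Mercator is spherical with R = a = 6378137 m.
x = R·λ = 6378137 × -1.479915287 = -9439102.451 m.
y = R·ln tan(π/4 + φ/2) = 6378137 × 0.649839195 = 4144763.411 m.

x -9439100 m, y 4144760 m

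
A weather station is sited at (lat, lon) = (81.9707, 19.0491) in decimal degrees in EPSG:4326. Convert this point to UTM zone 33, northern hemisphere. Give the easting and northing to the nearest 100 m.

Zone 33 central meridian λ₀ = 6×33 − 183 = 15°; Δλ = +4.0491°.
Transverse Mercator on WGS84 with k₀ = 0.9996 gives E = 563091.539 m, N = 9103766.734 m.

E 563100 m, N 9103800 m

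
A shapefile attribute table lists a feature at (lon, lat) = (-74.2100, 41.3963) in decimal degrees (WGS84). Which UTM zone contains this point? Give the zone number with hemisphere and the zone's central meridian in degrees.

UTM zone = ⌊(λ + 180)/6⌋ + 1; -74.2100° ∈ [-78°, -72°) → zone 18.
Hemisphere: N (φ ≥ 0).
Central meridian λ₀ = 6×18 − 183 = -75°.

Zone 18N, central meridian -75°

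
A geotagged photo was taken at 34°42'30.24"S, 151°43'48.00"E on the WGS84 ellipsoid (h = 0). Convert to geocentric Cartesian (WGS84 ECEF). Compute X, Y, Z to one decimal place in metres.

WGS84: a = 6378137 m, e² = 0.006694380; N(φ) = a/√(1−e²sin²φ) = 6385069.931 m.
X = (N+h)·cosφ·cosλ = -4622852.430 m; Y = (N+h)·cosφ·sinλ = 2486028.171 m; Z = (N(1−e²)+h)·sinφ = -3611320.654 m.

X -4622852.4 m, Y 2486028.2 m, Z -3611320.7 m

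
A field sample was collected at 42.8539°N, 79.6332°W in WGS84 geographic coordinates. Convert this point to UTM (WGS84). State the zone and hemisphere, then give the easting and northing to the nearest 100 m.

Longitude -79.6332° lies in the 6° band [-84°, -78°), giving zone 17; latitude is north of the equator, so 17N.
Zone 17 central meridian λ₀ = 6×17 − 183 = -81°; Δλ = +1.3668°.
Transverse Mercator on WGS84 with k₀ = 0.9996 gives E = 611670.016 m, N = 4745496.840 m.

Zone 17N: E 611700 m, N 4745500 m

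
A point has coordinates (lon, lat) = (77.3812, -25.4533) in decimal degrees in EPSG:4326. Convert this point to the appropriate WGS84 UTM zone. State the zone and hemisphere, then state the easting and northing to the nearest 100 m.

Longitude 77.3812° lies in the 6° band [72°, 78°), giving zone 43; latitude is south of the equator, so 43S.
Zone 43 central meridian λ₀ = 6×43 − 183 = 75°; Δλ = +2.3812°.
Transverse Mercator on WGS84 with k₀ = 0.9996 gives E = 739440.884 m, N = 7182718.262 m.

Zone 43S: E 739400 m, N 7182700 m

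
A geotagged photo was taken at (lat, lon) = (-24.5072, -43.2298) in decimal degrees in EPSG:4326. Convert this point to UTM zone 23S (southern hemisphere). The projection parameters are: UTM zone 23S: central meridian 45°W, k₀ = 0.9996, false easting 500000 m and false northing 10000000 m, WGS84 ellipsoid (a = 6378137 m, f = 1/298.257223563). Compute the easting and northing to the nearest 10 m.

Zone 23 central meridian λ₀ = 6×23 − 183 = -45°; Δλ = +1.7702°.
Transverse Mercator on WGS84 with k₀ = 0.9996 gives E = 679355.101 m, N = 7288467.960 m.

E 679360 m, N 7288470 m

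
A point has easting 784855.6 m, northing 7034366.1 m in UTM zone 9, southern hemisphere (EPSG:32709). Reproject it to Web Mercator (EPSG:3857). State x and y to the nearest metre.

Unproject from UTM 9S (λ₀ = -129°) → φ = -26.78319993°, λ = -126.13510044°.
Web Mercator (R = 6378137 m): x = -14041295.153 m, y = -3096411.459 m.

x -14041295 m, y -3096411 m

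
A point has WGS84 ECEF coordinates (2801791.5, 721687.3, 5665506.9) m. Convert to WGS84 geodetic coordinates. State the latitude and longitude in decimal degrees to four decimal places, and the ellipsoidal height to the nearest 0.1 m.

lat 63.1032°, lon 14.4443°, h 354.1 m

λ = atan2(Y, X) = 14.44429906°; p = √(X²+Y²) = 2893245.3 m.
Bowring's method on WGS84 (a = 6378137 m, b = 6356752.314 m) gives φ = 63.10319993°, h = 354.098 m.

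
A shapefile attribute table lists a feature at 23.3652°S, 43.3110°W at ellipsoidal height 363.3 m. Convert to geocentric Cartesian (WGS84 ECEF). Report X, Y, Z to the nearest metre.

X 4262900 m, Y -4018699 m, Z -2514042 m

WGS84: a = 6378137 m, e² = 0.006694380; N(φ) = a/√(1−e²sin²φ) = 6381497.483 m.
X = (N+h)·cosφ·cosλ = 4262900.230 m; Y = (N+h)·cosφ·sinλ = -4018699.434 m; Z = (N(1−e²)+h)·sinφ = -2514042.290 m.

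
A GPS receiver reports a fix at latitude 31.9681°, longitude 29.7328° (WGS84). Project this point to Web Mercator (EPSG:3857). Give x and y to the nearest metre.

Web Mercator is spherical with R = a = 6378137 m.
x = R·λ = 6378137 × 0.518935256 = 3309840.156 m.
y = R·ln tan(π/4 + φ/2) = 6378137 × 0.589376488 = 3759123.984 m.

x 3309840 m, y 3759124 m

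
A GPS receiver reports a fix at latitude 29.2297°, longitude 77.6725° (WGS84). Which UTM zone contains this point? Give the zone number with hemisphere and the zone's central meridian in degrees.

Zone 43N, central meridian 75°

UTM zone = ⌊(λ + 180)/6⌋ + 1; 77.6725° ∈ [72°, 78°) → zone 43.
Hemisphere: N (φ ≥ 0).
Central meridian λ₀ = 6×43 − 183 = 75°.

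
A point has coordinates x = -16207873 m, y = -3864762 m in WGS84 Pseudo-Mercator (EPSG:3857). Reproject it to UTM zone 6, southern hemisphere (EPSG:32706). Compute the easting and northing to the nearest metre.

E 631333 m, N 6373385 m

Web Mercator inverse (R = 6378137 m) → φ = -32.76960003°, λ = -145.59780039°.
UTM 6S forward: E = 631332.506 m, N = 6373384.806 m.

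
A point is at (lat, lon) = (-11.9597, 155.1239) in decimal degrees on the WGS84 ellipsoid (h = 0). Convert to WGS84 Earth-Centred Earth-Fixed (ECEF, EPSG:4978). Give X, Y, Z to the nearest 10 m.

WGS84: a = 6378137 m, e² = 0.006694380; N(φ) = a/√(1−e²sin²φ) = 6379053.952 m.
X = (N+h)·cosφ·cosλ = -5661583.192 m; Y = (N+h)·cosφ·sinλ = 2625149.483 m; Z = (N(1−e²)+h)·sinφ = -1313041.553 m.

X -5661580 m, Y 2625150 m, Z -1313040 m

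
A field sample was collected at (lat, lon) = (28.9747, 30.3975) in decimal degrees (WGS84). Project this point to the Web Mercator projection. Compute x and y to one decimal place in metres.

Web Mercator is spherical with R = a = 6378137 m.
x = R·λ = 6378137 × 0.530536459 = 3383834.221 m.
y = R·ln tan(π/4 + φ/2) = 6378137 × 0.528747863 = 3372426.306 m.

x 3383834.2 m, y 3372426.3 m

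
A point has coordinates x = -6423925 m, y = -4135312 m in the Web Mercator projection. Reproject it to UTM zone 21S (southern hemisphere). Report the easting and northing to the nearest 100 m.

Web Mercator inverse (R = 6378137 m) → φ = -34.78950220°, λ = -57.70710012°.
UTM 21S forward: E = 435310.564 m, N = 6150072.176 m.

E 435300 m, N 6150100 m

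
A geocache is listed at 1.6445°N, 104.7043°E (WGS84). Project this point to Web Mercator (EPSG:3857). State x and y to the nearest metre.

x 11655629 m, y 183090 m

Web Mercator is spherical with R = a = 6378137 m.
x = R·λ = 6378137 × 1.827434776 = 11655629.360 m.
y = R·ln tan(π/4 + φ/2) = 6378137 × 0.028705881 = 183090.043 m.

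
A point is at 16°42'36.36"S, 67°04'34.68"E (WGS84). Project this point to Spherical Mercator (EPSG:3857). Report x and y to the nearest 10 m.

x 7466900 m, y -1887100 m

Web Mercator is spherical with R = a = 6378137 m.
x = R·λ = 6378137 × 1.170702285 = 7466899.560 m.
y = R·ln tan(π/4 + φ/2) = 6378137 × -0.295870864 = -1887104.908 m.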